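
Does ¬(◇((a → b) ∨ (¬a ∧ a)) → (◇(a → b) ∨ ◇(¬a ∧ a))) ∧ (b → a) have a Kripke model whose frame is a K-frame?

Unsatisfiable

1. ¬(◇((a → b) ∨ (¬a ∧ a)) → (◇(a → b) ∨ ◇(¬a ∧ a))) ∧ (b → a), w0
2. ¬(◇((a → b) ∨ (¬a ∧ a)) → (◇(a → b) ∨ ◇(¬a ∧ a))), w0
3. b → a, w0
4. ◇((a → b) ∨ (¬a ∧ a)), w0
5. ¬(◇(a → b) ∨ ◇(¬a ∧ a)), w0
6. ¬◇(a → b), w0
7. ¬◇(¬a ∧ a), w0
8. a, w0
9. (a → b) ∨ (¬a ∧ a), w1
10. ¬(a → b), w1
11. a, w1
12. ¬b, w1
13. ¬(¬a ∧ a), w1
14. a → b, w1
15. b, w1
Accessibility: w0Rw1
Branch closes: b and ¬b both at w1.
(One branch shown.) All branches close.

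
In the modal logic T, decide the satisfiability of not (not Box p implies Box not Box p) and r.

1. not (not Box p implies Box not Box p) and r, 0
2. not (not Box p implies Box not Box p), 0   [and-rule on 1]
3. r, 0   [and-rule on 1]
4. not Box p, 0   [neg-implies-rule on 2]
5. not Box not Box p, 0   [neg-implies-rule on 2]
6. not p, 1   [neg-Box-rule on 4: fresh world 1, 0R1]
7. Box p, 2   [neg-Box-rule on 5: fresh world 2, 0R2]
8. p, 2   [Box-rule on 7 via 2R2]
Accessibility: 0R0, 0R1, 0R2, 1R1, 2R2

Satisfiable (open branch found)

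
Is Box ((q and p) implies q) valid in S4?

Valid in S4

Tableau for the negation not Box ((q and p) implies q):
1. not Box ((q and p) implies q), w0
2. not ((q and p) implies q), w1
3. q and p, w1
4. not q, w1
5. q, w1
6. p, w1
Accessibility: w0Rw0, w0Rw1, w1Rw1
Branch closes: q and not q both at w1.
Every branch of the negation's tableau closes; the branch above is one of them.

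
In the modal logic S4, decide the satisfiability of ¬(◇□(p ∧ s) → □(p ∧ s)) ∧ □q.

Yes, satisfiable

1. ¬(◇□(p ∧ s) → □(p ∧ s)) ∧ □q, u
2. ¬(◇□(p ∧ s) → □(p ∧ s)), u
3. □q, u
4. ◇□(p ∧ s), u
5. ¬□(p ∧ s), u
6. q, u
7. □(p ∧ s), v
8. q, v
9. p ∧ s, v
10. p, v
11. s, v
12. ¬(p ∧ s), w
13. q, w
14. ¬s, w
Accessibility: uRu, uRv, uRw, vRv, wRw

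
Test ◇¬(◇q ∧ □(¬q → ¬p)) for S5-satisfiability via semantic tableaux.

Yes, satisfiable

1. ◇¬(◇q ∧ □(¬q → ¬p)), u
2. ¬(◇q ∧ □(¬q → ¬p)), v
3. ¬□(¬q → ¬p), v
4. ¬(¬q → ¬p), w
5. ¬q, w
6. p, w
Accessibility: uRu, uRv, uRw, vRu, vRv, vRw, wRu, wRv, wRw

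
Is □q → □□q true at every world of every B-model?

Tableau for the negation ¬(□q → □□q):
1. ¬(□q → □□q), 0
2. □q, 0   [¬→-rule on 1]
3. ¬□□q, 0   [¬→-rule on 1]
4. q, 0   [□-rule on 2 via 0R0]
5. ¬□q, 1   [¬□-rule on 3: fresh world 1, 0R1]
6. q, 1   [□-rule on 2 via 0R1]
7. ¬q, 2   [¬□-rule on 5: fresh world 2, 1R2]
Accessibility: 0R0, 0R1, 1R0, 1R1, 1R2, 2R1, 2R2
The negation has an open branch (countermodel exists).

Invalid (countermodel exists)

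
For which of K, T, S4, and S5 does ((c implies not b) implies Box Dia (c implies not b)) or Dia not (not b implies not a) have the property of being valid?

S4-tableau for the negation not (((c implies not b) implies Box Dia (c implies not b)) or Dia not (not b implies not a)):
1. not (((c implies not b) implies Box Dia (c implies not b)) or Dia not (not b implies not a)), w0
2. not ((c implies not b) implies Box Dia (c implies not b)), w0
3. not Dia not (not b implies not a), w0
4. c implies not b, w0
5. not Box Dia (c implies not b), w0
6. not b implies not a, w0
7. not b, w0
8. not a, w0
9. not Dia (c implies not b), w1
10. not b implies not a, w1
11. not (c implies not b), w1
12. c, w1
13. b, w1
14. not a, w1
Accessibility: w0Rw0, w0Rw1, w1Rw1
Complete open branch: countermodel on an S4-frame, so not valid in S4, nor in K, T (the same frame is also a K-frame and a T-frame).
S5-tableau for the negation not (((c implies not b) implies Box Dia (c implies not b)) or Dia not (not b implies not a)):
1. not (((c implies not b) implies Box Dia (c implies not b)) or Dia not (not b implies not a)), w0
2. not ((c implies not b) implies Box Dia (c implies not b)), w0
3. not Dia not (not b implies not a), w0
4. c implies not b, w0
5. not Box Dia (c implies not b), w0
6. not b implies not a, w0
7. not b, w0
8. not a, w0
9. not Dia (c implies not b), w1
10. not b implies not a, w1
11. not (c implies not b), w0
12. c, w0
13. b, w0
Accessibility: w0Rw0, w0Rw1, w1Rw0, w1Rw1
Branch closes: b and not b both at w0.
Every branch closes (one shown): valid in S5.

S5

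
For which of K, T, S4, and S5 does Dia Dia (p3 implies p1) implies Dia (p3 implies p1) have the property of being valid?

S4, S5

T-tableau for the negation not (Dia Dia (p3 implies p1) implies Dia (p3 implies p1)):
1. not (Dia Dia (p3 implies p1) implies Dia (p3 implies p1)), w0
2. Dia Dia (p3 implies p1), w0
3. not Dia (p3 implies p1), w0
4. not (p3 implies p1), w0
5. p3, w0
6. not p1, w0
7. Dia (p3 implies p1), w1
8. not (p3 implies p1), w1
9. p3, w1
10. not p1, w1
11. p3 implies p1, w2
12. p1, w2
Accessibility: w0Rw0, w0Rw1, w1Rw1, w1Rw2, w2Rw2
Complete open branch: countermodel on a T-frame, so not valid in T, nor in K (the same frame is also a K-frame).
S4-tableau for the negation not (Dia Dia (p3 implies p1) implies Dia (p3 implies p1)):
1. not (Dia Dia (p3 implies p1) implies Dia (p3 implies p1)), w0
2. Dia Dia (p3 implies p1), w0
3. not Dia (p3 implies p1), w0
4. not (p3 implies p1), w0
5. p3, w0
6. not p1, w0
7. Dia (p3 implies p1), w1
8. not (p3 implies p1), w1
9. p3, w1
10. not p1, w1
11. p3 implies p1, w2
12. not (p3 implies p1), w2
13. p3, w2
14. not p1, w2
15. p1, w2
Accessibility: w0Rw0, w0Rw1, w0Rw2, w1Rw1, w1Rw2, w2Rw2
Branch closes: p1 and not p1 both at w2.
Every branch closes (one shown): valid in S4, hence also in S5 (every theorem of S4 is a theorem of S5).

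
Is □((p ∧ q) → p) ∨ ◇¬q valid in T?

Tableau for the negation ¬(□((p ∧ q) → p) ∨ ◇¬q):
1. ¬(□((p ∧ q) → p) ∨ ◇¬q), 0
2. ¬□((p ∧ q) → p), 0   [¬∨-rule on 1]
3. ¬◇¬q, 0   [¬∨-rule on 1]
4. q, 0   [¬◇-rule on 3 via 0R0]
5. ¬((p ∧ q) → p), 1   [¬□-rule on 2: fresh world 1, 0R1]
6. p ∧ q, 1   [¬→-rule on 5]
7. ¬p, 1   [¬→-rule on 5]
8. p, 1   [∧-rule on 6]
9. q, 1   [∧-rule on 6]
Accessibility: 0R0, 0R1, 1R1
Branch closes: p and ¬p both at 1.
All branches of the negation close; one closing branch shown above.

Yes, valid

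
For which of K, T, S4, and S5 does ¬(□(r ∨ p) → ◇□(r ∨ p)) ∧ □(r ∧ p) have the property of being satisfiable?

K-tableau for the formula:
1. ¬(□(r ∨ p) → ◇□(r ∨ p)) ∧ □(r ∧ p), u
2. ¬(□(r ∨ p) → ◇□(r ∨ p)), u
3. □(r ∧ p), u
4. □(r ∨ p), u
5. ¬◇□(r ∨ p), u
Complete open branch: satisfiable in K.
T-tableau for the formula:
1. ¬(□(r ∨ p) → ◇□(r ∨ p)) ∧ □(r ∧ p), u
2. ¬(□(r ∨ p) → ◇□(r ∨ p)), u
3. □(r ∧ p), u
4. □(r ∨ p), u
5. ¬◇□(r ∨ p), u
6. r ∧ p, u
7. r, u
8. p, u
9. r ∨ p, u
10. ¬□(r ∨ p), u
11. ¬(r ∨ p), v
12. ¬r, v
13. ¬p, v
14. r ∧ p, v
15. r, v
16. p, v
Accessibility: uRu, uRv, vRv
Branch closes: r and ¬r both at v.
Every branch closes (one shown): unsatisfiable in T, hence also in S4, S5 (every S4/S5-frame is a T-frame).

K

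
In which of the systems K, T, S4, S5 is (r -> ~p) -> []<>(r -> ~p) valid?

S5

S5-tableau for the negation ~((r -> ~p) -> []<>(r -> ~p)):
1. ~((r -> ~p) -> []<>(r -> ~p)), u
2. r -> ~p, u   [~->-rule on 1]
3. ~[]<>(r -> ~p), u   [~->-rule on 1]
4. ~p, u   [->-rule on 2 (branches; this branch)]
5. ~<>(r -> ~p), v   [~[]-rule on 3: fresh world v, uRv]
6. ~(r -> ~p), u   [~<>-rule on 5 via vRu]
7. r, u   [~->-rule on 6]
8. p, u   [~->-rule on 6]
Accessibility: uRu, uRv, vRu, vRv
Branch closes: p and ~p both at u.
Every branch closes (one shown): valid in S5.
S4-tableau for the negation ~((r -> ~p) -> []<>(r -> ~p)):
1. ~((r -> ~p) -> []<>(r -> ~p)), u
2. r -> ~p, u   [~->-rule on 1]
3. ~[]<>(r -> ~p), u   [~->-rule on 1]
4. ~p, u   [->-rule on 2 (branches; this branch)]
5. ~<>(r -> ~p), v   [~[]-rule on 3: fresh world v, uRv]
6. ~(r -> ~p), v   [~<>-rule on 5 via vRv]
7. r, v   [~->-rule on 6]
8. p, v   [~->-rule on 6]
Accessibility: uRu, uRv, vRv
Complete open branch: countermodel on an S4-frame, so not valid in S4, nor in K, T (the same frame is also a K-frame and a T-frame).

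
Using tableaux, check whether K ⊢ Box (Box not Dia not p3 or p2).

Not valid

Tableau for the negation not Box (Box not Dia not p3 or p2):
1. not Box (Box not Dia not p3 or p2), 0
2. not (Box not Dia not p3 or p2), 1
3. not Box not Dia not p3, 1
4. not p2, 1
5. Dia not p3, 2
6. not p3, 3
Accessibility: 0R1, 1R2, 2R3
The negation has an open branch (countermodel exists).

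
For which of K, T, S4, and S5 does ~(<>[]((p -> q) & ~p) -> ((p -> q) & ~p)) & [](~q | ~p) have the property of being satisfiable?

K, T, S4

S5-tableau for the formula:
1. ~(<>[]((p -> q) & ~p) -> ((p -> q) & ~p)) & [](~q | ~p), u
2. ~(<>[]((p -> q) & ~p) -> ((p -> q) & ~p)), u
3. [](~q | ~p), u
4. <>[]((p -> q) & ~p), u
5. ~((p -> q) & ~p), u
6. ~q | ~p, u
7. ~(p -> q), u
8. p, u
9. ~q, u
10. []((p -> q) & ~p), v
11. ~q | ~p, v
12. (p -> q) & ~p, u
13. p -> q, u
14. ~p, u
Accessibility: uRu, uRv, vRu, vRv
Branch closes: p and ~p both at u.
Every branch closes (one shown): unsatisfiable in S5.
S4-tableau for the formula:
1. ~(<>[]((p -> q) & ~p) -> ((p -> q) & ~p)) & [](~q | ~p), u
2. ~(<>[]((p -> q) & ~p) -> ((p -> q) & ~p)), u
3. [](~q | ~p), u
4. <>[]((p -> q) & ~p), u
5. ~((p -> q) & ~p), u
6. ~q | ~p, u
7. p, u
8. ~q, u
9. []((p -> q) & ~p), v
10. ~q | ~p, v
11. (p -> q) & ~p, v
12. p -> q, v
13. ~p, v
14. q, v
Accessibility: uRu, uRv, vRv
Complete open branch: satisfiable in S4, hence also in K, T (this S4-model is also a K-model and a T-model).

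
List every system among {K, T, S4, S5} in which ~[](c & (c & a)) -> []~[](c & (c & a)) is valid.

S5

S4-tableau for the negation ~(~[](c & (c & a)) -> []~[](c & (c & a))):
1. ~(~[](c & (c & a)) -> []~[](c & (c & a))), u
2. ~[](c & (c & a)), u
3. ~[]~[](c & (c & a)), u
4. ~(c & (c & a)), v
5. ~(c & a), v
6. ~a, v
7. [](c & (c & a)), w
8. c & (c & a), w
9. c, w
10. c & a, w
11. a, w
Accessibility: uRu, uRv, uRw, vRv, wRw
Complete open branch: countermodel on an S4-frame, so not valid in S4, nor in K, T (the same frame is also a K-frame and a T-frame).
S5-tableau for the negation ~(~[](c & (c & a)) -> []~[](c & (c & a))):
1. ~(~[](c & (c & a)) -> []~[](c & (c & a))), u
2. ~[](c & (c & a)), u
3. ~[]~[](c & (c & a)), u
4. ~(c & (c & a)), v
5. ~(c & a), v
6. ~a, v
7. [](c & (c & a)), w
8. c & (c & a), u
9. c, u
10. c & a, u
11. a, u
12. c & (c & a), v
13. c, v
14. c & a, v
15. a, v
Accessibility: uRu, uRv, uRw, vRu, vRv, vRw, wRu, wRv, wRw
Branch closes: a and ~a both at v.
Every branch closes (one shown): valid in S5.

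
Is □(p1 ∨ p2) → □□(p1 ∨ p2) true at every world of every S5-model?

Tableau for the negation ¬(□(p1 ∨ p2) → □□(p1 ∨ p2)):
1. ¬(□(p1 ∨ p2) → □□(p1 ∨ p2)), w0
2. □(p1 ∨ p2), w0
3. ¬□□(p1 ∨ p2), w0
4. p1 ∨ p2, w0
5. p2, w0
6. ¬□(p1 ∨ p2), w1
7. p1 ∨ p2, w1
8. p2, w1
9. ¬(p1 ∨ p2), w2
10. ¬p1, w2
11. ¬p2, w2
12. p1 ∨ p2, w2
13. p2, w2
Accessibility: w0Rw0, w0Rw1, w0Rw2, w1Rw0, w1Rw1, w1Rw2, w2Rw0, w2Rw1, w2Rw2
Branch closes: p2 and ¬p2 both at w2.
Every branch of the negation's tableau closes; the branch above is one of them.

Yes, valid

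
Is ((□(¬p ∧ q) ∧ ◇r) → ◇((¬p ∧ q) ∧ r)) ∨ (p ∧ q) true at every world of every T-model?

Tableau for the negation ¬(((□(¬p ∧ q) ∧ ◇r) → ◇((¬p ∧ q) ∧ r)) ∨ (p ∧ q)):
1. ¬(((□(¬p ∧ q) ∧ ◇r) → ◇((¬p ∧ q) ∧ r)) ∨ (p ∧ q)), u
2. ¬((□(¬p ∧ q) ∧ ◇r) → ◇((¬p ∧ q) ∧ r)), u
3. ¬(p ∧ q), u
4. □(¬p ∧ q) ∧ ◇r, u
5. ¬◇((¬p ∧ q) ∧ r), u
6. □(¬p ∧ q), u
7. ◇r, u
8. ¬((¬p ∧ q) ∧ r), u
9. ¬p ∧ q, u
10. ¬p, u
11. q, u
12. ¬r, u
13. r, v
14. ¬((¬p ∧ q) ∧ r), v
15. ¬p ∧ q, v
16. ¬p, v
17. q, v
18. ¬(¬p ∧ q), v
19. ¬q, v
Accessibility: uRu, uRv, vRv
Branch closes: q and ¬q both at v.
All branches of the negation close; one closing branch shown above.

Yes, valid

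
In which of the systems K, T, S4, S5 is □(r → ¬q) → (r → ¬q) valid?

K-tableau for the negation ¬(□(r → ¬q) → (r → ¬q)):
1. ¬(□(r → ¬q) → (r → ¬q)), w0
2. □(r → ¬q), w0
3. ¬(r → ¬q), w0
4. r, w0
5. q, w0
Complete open branch: countermodel on a K-frame, so not valid in K.
T-tableau for the negation ¬(□(r → ¬q) → (r → ¬q)):
1. ¬(□(r → ¬q) → (r → ¬q)), w0
2. □(r → ¬q), w0
3. ¬(r → ¬q), w0
4. r, w0
5. q, w0
6. r → ¬q, w0
7. ¬q, w0
Accessibility: w0Rw0
Branch closes: q and ¬q both at w0.
Every branch closes (one shown): valid in T, hence also in S4, S5 (every theorem of T is a theorem of S4 and S5).

T, S4, S5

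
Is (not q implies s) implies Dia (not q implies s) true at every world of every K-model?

No, not valid

Tableau for the negation not ((not q implies s) implies Dia (not q implies s)):
1. not ((not q implies s) implies Dia (not q implies s)), 0
2. not q implies s, 0
3. not Dia (not q implies s), 0
4. s, 0
The negation has an open branch (countermodel exists).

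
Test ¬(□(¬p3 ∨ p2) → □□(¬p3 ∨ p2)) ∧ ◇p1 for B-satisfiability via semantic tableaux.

1. ¬(□(¬p3 ∨ p2) → □□(¬p3 ∨ p2)) ∧ ◇p1, 0
2. ¬(□(¬p3 ∨ p2) → □□(¬p3 ∨ p2)), 0   [∧-rule on 1]
3. ◇p1, 0   [∧-rule on 1]
4. □(¬p3 ∨ p2), 0   [¬→-rule on 2]
5. ¬□□(¬p3 ∨ p2), 0   [¬→-rule on 2]
6. ¬p3 ∨ p2, 0   [□-rule on 4 via 0R0]
7. p2, 0   [∨-rule on 6 (branches; this branch)]
8. p1, 1   [◇-rule on 3: fresh world 1, 0R1]
9. ¬p3 ∨ p2, 1   [□-rule on 4 via 0R1]
10. p2, 1   [∨-rule on 9 (branches; this branch)]
11. ¬□(¬p3 ∨ p2), 2   [¬□-rule on 5: fresh world 2, 0R2]
12. ¬p3 ∨ p2, 2   [□-rule on 4 via 0R2]
13. p2, 2   [∨-rule on 12 (branches; this branch)]
14. ¬(¬p3 ∨ p2), 3   [¬□-rule on 11: fresh world 3, 2R3]
15. p3, 3   [¬∨-rule on 14]
16. ¬p2, 3   [¬∨-rule on 14]
Accessibility: 0R0, 0R1, 0R2, 1R0, 1R1, 2R0, 2R2, 2R3, 3R2, 3R3

Satisfiable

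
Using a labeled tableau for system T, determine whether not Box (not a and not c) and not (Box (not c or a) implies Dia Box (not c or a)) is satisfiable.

Unsatisfiable (every branch closes)

1. not Box (not a and not c) and not (Box (not c or a) implies Dia Box (not c or a)), u
2. not Box (not a and not c), u
3. not (Box (not c or a) implies Dia Box (not c or a)), u
4. Box (not c or a), u
5. not Dia Box (not c or a), u
6. not c or a, u
7. not Box (not c or a), u
8. a, u
9. not (not a and not c), v
10. not c or a, v
11. not Box (not c or a), v
12. c, v
13. a, v
14. not (not c or a), w
15. c, w
16. not a, w
17. not c or a, w
18. not Box (not c or a), w
19. a, w
Accessibility: uRu, uRv, uRw, vRv, wRw
Branch closes: a and not a both at w.
All branches of the tableau close; one closing branch shown above.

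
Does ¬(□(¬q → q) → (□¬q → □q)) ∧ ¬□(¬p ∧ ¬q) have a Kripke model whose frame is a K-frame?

1. ¬(□(¬q → q) → (□¬q → □q)) ∧ ¬□(¬p ∧ ¬q), 0
2. ¬(□(¬q → q) → (□¬q → □q)), 0
3. ¬□(¬p ∧ ¬q), 0
4. □(¬q → q), 0
5. ¬(□¬q → □q), 0
6. □¬q, 0
7. ¬□q, 0
8. ¬(¬p ∧ ¬q), 1
9. ¬q → q, 1
10. ¬q, 1
11. p, 1
12. q, 1
Accessibility: 0R1
Branch closes: q and ¬q both at 1.
Every branch closes; the branch above is one of them.

Unsatisfiable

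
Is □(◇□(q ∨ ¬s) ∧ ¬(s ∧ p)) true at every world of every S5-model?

No, not valid

Tableau for the negation ¬□(◇□(q ∨ ¬s) ∧ ¬(s ∧ p)):
1. ¬□(◇□(q ∨ ¬s) ∧ ¬(s ∧ p)), 0
2. ¬(◇□(q ∨ ¬s) ∧ ¬(s ∧ p)), 1   [¬□-rule on 1: fresh world 1, 0R1]
3. s ∧ p, 1   [¬∧-rule on 2 (branches; this branch)]
4. s, 1   [∧-rule on 3]
5. p, 1   [∧-rule on 3]
Accessibility: 0R0, 0R1, 1R0, 1R1
The negation has an open branch (countermodel exists).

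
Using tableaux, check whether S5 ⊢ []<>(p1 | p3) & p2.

Not valid

Tableau for the negation ~([]<>(p1 | p3) & p2):
1. ~([]<>(p1 | p3) & p2), u
2. ~p2, u
Accessibility: uRu
The negation has an open branch (countermodel exists).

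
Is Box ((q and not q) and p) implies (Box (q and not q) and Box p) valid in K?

Tableau for the negation not (Box ((q and not q) and p) implies (Box (q and not q) and Box p)):
1. not (Box ((q and not q) and p) implies (Box (q and not q) and Box p)), 0
2. Box ((q and not q) and p), 0   [neg-implies-rule on 1]
3. not (Box (q and not q) and Box p), 0   [neg-implies-rule on 1]
4. not Box (q and not q), 0   [neg-and-rule on 3 (branches; this branch)]
5. not (q and not q), 1   [neg-Box-rule on 4: fresh world 1, 0R1]
6. (q and not q) and p, 1   [Box-rule on 2 via 0R1]
7. q and not q, 1   [and-rule on 6]
8. p, 1   [and-rule on 6]
9. q, 1   [and-rule on 7]
10. not q, 1   [and-rule on 7]
Accessibility: 0R1
Branch closes: q and not q both at 1.
Every branch of the negation's tableau closes; the branch above is one of them.

Valid in K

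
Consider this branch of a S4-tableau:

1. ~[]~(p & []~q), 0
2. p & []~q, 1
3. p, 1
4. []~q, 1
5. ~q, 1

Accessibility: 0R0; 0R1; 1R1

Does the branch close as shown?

No world carries both an atom and its negation.

No, open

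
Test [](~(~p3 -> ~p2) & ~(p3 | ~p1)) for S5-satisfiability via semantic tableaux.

1. [](~(~p3 -> ~p2) & ~(p3 | ~p1)), u
2. ~(~p3 -> ~p2) & ~(p3 | ~p1), u
3. ~(~p3 -> ~p2), u
4. ~(p3 | ~p1), u
5. ~p3, u
6. p2, u
7. p1, u
Accessibility: uRu

Satisfiable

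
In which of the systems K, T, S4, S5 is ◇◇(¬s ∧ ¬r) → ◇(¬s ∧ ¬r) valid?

S4, S5

T-tableau for the negation ¬(◇◇(¬s ∧ ¬r) → ◇(¬s ∧ ¬r)):
1. ¬(◇◇(¬s ∧ ¬r) → ◇(¬s ∧ ¬r)), u
2. ◇◇(¬s ∧ ¬r), u   [¬→-rule on 1]
3. ¬◇(¬s ∧ ¬r), u   [¬→-rule on 1]
4. ¬(¬s ∧ ¬r), u   [¬◇-rule on 3 via uRu]
5. r, u   [¬∧-rule on 4 (branches; this branch)]
6. ◇(¬s ∧ ¬r), v   [◇-rule on 2: fresh world v, uRv]
7. ¬(¬s ∧ ¬r), v   [¬◇-rule on 3 via uRv]
8. r, v   [¬∧-rule on 7 (branches; this branch)]
9. ¬s ∧ ¬r, w   [◇-rule on 6: fresh world w, vRw]
10. ¬s, w   [∧-rule on 9]
11. ¬r, w   [∧-rule on 9]
Accessibility: uRu, uRv, vRv, vRw, wRw
Complete open branch: countermodel on a T-frame, so not valid in T, nor in K (the same frame is also a K-frame).
S4-tableau for the negation ¬(◇◇(¬s ∧ ¬r) → ◇(¬s ∧ ¬r)):
1. ¬(◇◇(¬s ∧ ¬r) → ◇(¬s ∧ ¬r)), u
2. ◇◇(¬s ∧ ¬r), u   [¬→-rule on 1]
3. ¬◇(¬s ∧ ¬r), u   [¬→-rule on 1]
4. ¬(¬s ∧ ¬r), u   [¬◇-rule on 3 via uRu]
5. r, u   [¬∧-rule on 4 (branches; this branch)]
6. ◇(¬s ∧ ¬r), v   [◇-rule on 2: fresh world v, uRv]
7. ¬(¬s ∧ ¬r), v   [¬◇-rule on 3 via uRv]
8. r, v   [¬∧-rule on 7 (branches; this branch)]
9. ¬s ∧ ¬r, w   [◇-rule on 6: fresh world w, vRw]
10. ¬s, w   [∧-rule on 9]
11. ¬r, w   [∧-rule on 9]
12. ¬(¬s ∧ ¬r), w   [¬◇-rule on 3 via uRw]
13. r, w   [¬∧-rule on 12 (branches; this branch)]
Accessibility: uRu, uRv, uRw, vRv, vRw, wRw
Branch closes: r and ¬r both at w.
Every branch closes (one shown): valid in S4, hence also in S5 (every theorem of S4 is a theorem of S5).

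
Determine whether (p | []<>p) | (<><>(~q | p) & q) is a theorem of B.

Tableau for the negation ~((p | []<>p) | (<><>(~q | p) & q)):
1. ~((p | []<>p) | (<><>(~q | p) & q)), u
2. ~(p | []<>p), u
3. ~(<><>(~q | p) & q), u
4. ~p, u
5. ~[]<>p, u
6. ~q, u
7. ~<>p, v
8. ~p, v
Accessibility: uRu, uRv, vRu, vRv
The negation has an open branch (countermodel exists).

No, not valid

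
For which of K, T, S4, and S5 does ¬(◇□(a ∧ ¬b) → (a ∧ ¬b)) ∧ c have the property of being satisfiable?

S4-tableau for the formula:
1. ¬(◇□(a ∧ ¬b) → (a ∧ ¬b)) ∧ c, u
2. ¬(◇□(a ∧ ¬b) → (a ∧ ¬b)), u   [∧-rule on 1]
3. c, u   [∧-rule on 1]
4. ◇□(a ∧ ¬b), u   [¬→-rule on 2]
5. ¬(a ∧ ¬b), u   [¬→-rule on 2]
6. b, u   [¬∧-rule on 5 (branches; this branch)]
7. □(a ∧ ¬b), v   [◇-rule on 4: fresh world v, uRv]
8. a ∧ ¬b, v   [□-rule on 7 via vRv]
9. a, v   [∧-rule on 8]
10. ¬b, v   [∧-rule on 8]
Accessibility: uRu, uRv, vRv
Complete open branch: satisfiable in S4, hence also in K, T (this S4-model is also a K-model and a T-model).
S5-tableau for the formula:
1. ¬(◇□(a ∧ ¬b) → (a ∧ ¬b)) ∧ c, u
2. ¬(◇□(a ∧ ¬b) → (a ∧ ¬b)), u   [∧-rule on 1]
3. c, u   [∧-rule on 1]
4. ◇□(a ∧ ¬b), u   [¬→-rule on 2]
5. ¬(a ∧ ¬b), u   [¬→-rule on 2]
6. b, u   [¬∧-rule on 5 (branches; this branch)]
7. □(a ∧ ¬b), v   [◇-rule on 4: fresh world v, uRv]
8. a ∧ ¬b, u   [□-rule on 7 via vRu]
9. a, u   [∧-rule on 8]
10. ¬b, u   [∧-rule on 8]
Accessibility: uRu, uRv, vRu, vRv
Branch closes: b and ¬b both at u.
Every branch closes (one shown): unsatisfiable in S5.

K, T, S4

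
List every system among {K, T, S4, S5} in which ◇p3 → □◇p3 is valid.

S5

S4-tableau for the negation ¬(◇p3 → □◇p3):
1. ¬(◇p3 → □◇p3), w0
2. ◇p3, w0
3. ¬□◇p3, w0
4. p3, w1
5. ¬◇p3, w2
6. ¬p3, w2
Accessibility: w0Rw0, w0Rw1, w0Rw2, w1Rw1, w2Rw2
Complete open branch: countermodel on an S4-frame, so not valid in S4, nor in K, T (the same frame is also a K-frame and a T-frame).
S5-tableau for the negation ¬(◇p3 → □◇p3):
1. ¬(◇p3 → □◇p3), w0
2. ◇p3, w0
3. ¬□◇p3, w0
4. p3, w1
5. ¬◇p3, w2
6. ¬p3, w0
7. ¬p3, w1
Accessibility: w0Rw0, w0Rw1, w0Rw2, w1Rw0, w1Rw1, w1Rw2, w2Rw0, w2Rw1, w2Rw2
Branch closes: p3 and ¬p3 both at w1.
Every branch closes (one shown): valid in S5.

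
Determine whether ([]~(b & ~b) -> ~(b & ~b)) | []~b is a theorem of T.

Tableau for the negation ~(([]~(b & ~b) -> ~(b & ~b)) | []~b):
1. ~(([]~(b & ~b) -> ~(b & ~b)) | []~b), u
2. ~([]~(b & ~b) -> ~(b & ~b)), u   [~|-rule on 1]
3. ~[]~b, u   [~|-rule on 1]
4. []~(b & ~b), u   [~->-rule on 2]
5. b & ~b, u   [~->-rule on 2]
6. b, u   [&-rule on 5]
7. ~b, u   [&-rule on 5]
Accessibility: uRu
Branch closes: b and ~b both at u.
All branches of the negation close; one closing branch shown above.

Valid in T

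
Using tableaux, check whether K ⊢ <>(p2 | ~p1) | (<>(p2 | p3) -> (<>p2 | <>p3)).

Valid

Tableau for the negation ~(<>(p2 | ~p1) | (<>(p2 | p3) -> (<>p2 | <>p3))):
1. ~(<>(p2 | ~p1) | (<>(p2 | p3) -> (<>p2 | <>p3))), 0
2. ~<>(p2 | ~p1), 0
3. ~(<>(p2 | p3) -> (<>p2 | <>p3)), 0
4. <>(p2 | p3), 0
5. ~(<>p2 | <>p3), 0
6. ~<>p2, 0
7. ~<>p3, 0
8. p2 | p3, 1
9. ~(p2 | ~p1), 1
10. ~p2, 1
11. p1, 1
12. ~p3, 1
13. p3, 1
Accessibility: 0R1
Branch closes: p3 and ~p3 both at 1.
Every branch of the negation's tableau closes; the branch above is one of them.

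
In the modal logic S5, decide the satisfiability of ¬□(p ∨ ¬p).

Unsatisfiable (every branch closes)

1. ¬□(p ∨ ¬p), 0
2. ¬(p ∨ ¬p), 1
3. ¬p, 1
4. p, 1
Accessibility: 0R0, 0R1, 1R0, 1R1
Branch closes: p and ¬p both at 1.
(One branch shown.) All branches close.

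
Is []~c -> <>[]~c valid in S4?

Tableau for the negation ~([]~c -> <>[]~c):
1. ~([]~c -> <>[]~c), u
2. []~c, u   [~->-rule on 1]
3. ~<>[]~c, u   [~->-rule on 1]
4. ~c, u   [[]-rule on 2 via uRu]
5. ~[]~c, u   [~<>-rule on 3 via uRu]
6. c, v   [~[]-rule on 5: fresh world v, uRv]
7. ~c, v   [[]-rule on 2 via uRv]
Accessibility: uRu, uRv, vRv
Branch closes: c and ~c both at v.
All branches of the negation close; one closing branch shown above.

Valid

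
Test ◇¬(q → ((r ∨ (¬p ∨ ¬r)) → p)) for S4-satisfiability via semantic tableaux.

Yes, satisfiable

1. ◇¬(q → ((r ∨ (¬p ∨ ¬r)) → p)), 0
2. ¬(q → ((r ∨ (¬p ∨ ¬r)) → p)), 1
3. q, 1
4. ¬((r ∨ (¬p ∨ ¬r)) → p), 1
5. r ∨ (¬p ∨ ¬r), 1
6. ¬p, 1
7. ¬p ∨ ¬r, 1
8. ¬r, 1
Accessibility: 0R0, 0R1, 1R1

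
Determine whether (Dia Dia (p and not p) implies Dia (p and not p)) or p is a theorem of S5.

Valid in S5

Tableau for the negation not ((Dia Dia (p and not p) implies Dia (p and not p)) or p):
1. not ((Dia Dia (p and not p) implies Dia (p and not p)) or p), w0
2. not (Dia Dia (p and not p) implies Dia (p and not p)), w0
3. not p, w0
4. Dia Dia (p and not p), w0
5. not Dia (p and not p), w0
6. not (p and not p), w0
7. Dia (p and not p), w1
8. not (p and not p), w1
9. p, w1
10. p and not p, w2
11. p, w2
12. not p, w2
Accessibility: w0Rw0, w0Rw1, w0Rw2, w1Rw0, w1Rw1, w1Rw2, w2Rw0, w2Rw1, w2Rw2
Branch closes: p and not p both at w2.
Every branch of the negation's tableau closes; the branch above is one of them.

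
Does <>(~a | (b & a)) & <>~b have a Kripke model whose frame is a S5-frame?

1. <>(~a | (b & a)) & <>~b, w0
2. <>(~a | (b & a)), w0
3. <>~b, w0
4. ~a | (b & a), w1
5. b & a, w1
6. b, w1
7. a, w1
8. ~b, w2
Accessibility: w0Rw0, w0Rw1, w0Rw2, w1Rw0, w1Rw1, w1Rw2, w2Rw0, w2Rw1, w2Rw2

Satisfiable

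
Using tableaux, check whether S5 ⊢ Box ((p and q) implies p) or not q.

Tableau for the negation not (Box ((p and q) implies p) or not q):
1. not (Box ((p and q) implies p) or not q), w0
2. not Box ((p and q) implies p), w0
3. q, w0
4. not ((p and q) implies p), w1
5. p and q, w1
6. not p, w1
7. p, w1
8. q, w1
Accessibility: w0Rw0, w0Rw1, w1Rw0, w1Rw1
Branch closes: p and not p both at w1.
All branches of the negation close; one closing branch shown above.

Yes, valid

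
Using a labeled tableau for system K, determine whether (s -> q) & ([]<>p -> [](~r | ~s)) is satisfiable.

1. (s -> q) & ([]<>p -> [](~r | ~s)), w0
2. s -> q, w0
3. []<>p -> [](~r | ~s), w0
4. q, w0
5. [](~r | ~s), w0

Yes, satisfiable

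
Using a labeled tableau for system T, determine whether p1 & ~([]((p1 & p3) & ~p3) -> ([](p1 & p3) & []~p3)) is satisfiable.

Unsatisfiable (every branch closes)

1. p1 & ~([]((p1 & p3) & ~p3) -> ([](p1 & p3) & []~p3)), w0
2. p1, w0
3. ~([]((p1 & p3) & ~p3) -> ([](p1 & p3) & []~p3)), w0
4. []((p1 & p3) & ~p3), w0
5. ~([](p1 & p3) & []~p3), w0
6. (p1 & p3) & ~p3, w0
7. p1 & p3, w0
8. ~p3, w0
9. p3, w0
Accessibility: w0Rw0
Branch closes: p3 and ~p3 both at w0.
All branches of the tableau close; one closing branch shown above.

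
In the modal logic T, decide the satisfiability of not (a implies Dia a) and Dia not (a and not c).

1. not (a implies Dia a) and Dia not (a and not c), w0
2. not (a implies Dia a), w0
3. Dia not (a and not c), w0
4. a, w0
5. not Dia a, w0
6. not a, w0
Accessibility: w0Rw0
Branch closes: a and not a both at w0.
Every branch closes; the branch above is one of them.

Unsatisfiable (every branch closes)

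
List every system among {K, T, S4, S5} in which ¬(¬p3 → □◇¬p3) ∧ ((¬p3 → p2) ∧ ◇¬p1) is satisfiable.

K, T, S4

S4-tableau for the formula:
1. ¬(¬p3 → □◇¬p3) ∧ ((¬p3 → p2) ∧ ◇¬p1), w0
2. ¬(¬p3 → □◇¬p3), w0   [∧-rule on 1]
3. (¬p3 → p2) ∧ ◇¬p1, w0   [∧-rule on 1]
4. ¬p3, w0   [¬→-rule on 2]
5. ¬□◇¬p3, w0   [¬→-rule on 2]
6. ¬p3 → p2, w0   [∧-rule on 3]
7. ◇¬p1, w0   [∧-rule on 3]
8. p2, w0   [→-rule on 6 (branches; this branch)]
9. ¬◇¬p3, w1   [¬□-rule on 5: fresh world w1, w0Rw1]
10. p3, w1   [¬◇-rule on 9 via w1Rw1]
11. ¬p1, w2   [◇-rule on 7: fresh world w2, w0Rw2]
Accessibility: w0Rw0, w0Rw1, w0Rw2, w1Rw1, w2Rw2
Complete open branch: satisfiable in S4, hence also in K, T (this S4-model is also a K-model and a T-model).
S5-tableau for the formula:
1. ¬(¬p3 → □◇¬p3) ∧ ((¬p3 → p2) ∧ ◇¬p1), w0
2. ¬(¬p3 → □◇¬p3), w0   [∧-rule on 1]
3. (¬p3 → p2) ∧ ◇¬p1, w0   [∧-rule on 1]
4. ¬p3, w0   [¬→-rule on 2]
5. ¬□◇¬p3, w0   [¬→-rule on 2]
6. ¬p3 → p2, w0   [∧-rule on 3]
7. ◇¬p1, w0   [∧-rule on 3]
8. p2, w0   [→-rule on 6 (branches; this branch)]
9. ¬◇¬p3, w1   [¬□-rule on 5: fresh world w1, w0Rw1]
10. p3, w0   [¬◇-rule on 9 via w1Rw0]
Accessibility: w0Rw0, w0Rw1, w1Rw0, w1Rw1
Branch closes: p3 and ¬p3 both at w0.
Every branch closes (one shown): unsatisfiable in S5.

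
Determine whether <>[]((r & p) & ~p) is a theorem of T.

No, not valid

Tableau for the negation ~<>[]((r & p) & ~p):
1. ~<>[]((r & p) & ~p), 0
2. ~[]((r & p) & ~p), 0
3. ~((r & p) & ~p), 1
4. ~[]((r & p) & ~p), 1
5. p, 1
6. ~((r & p) & ~p), 2
7. p, 2
Accessibility: 0R0, 0R1, 1R1, 1R2, 2R2
The negation has an open branch (countermodel exists).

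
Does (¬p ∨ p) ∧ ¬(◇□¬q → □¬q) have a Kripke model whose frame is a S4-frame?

Satisfiable (open branch found)

1. (¬p ∨ p) ∧ ¬(◇□¬q → □¬q), w0
2. ¬p ∨ p, w0
3. ¬(◇□¬q → □¬q), w0
4. ◇□¬q, w0
5. ¬□¬q, w0
6. p, w0
7. □¬q, w1
8. ¬q, w1
9. q, w2
Accessibility: w0Rw0, w0Rw1, w0Rw2, w1Rw1, w2Rw2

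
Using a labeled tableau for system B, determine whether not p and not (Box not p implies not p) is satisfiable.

No, unsatisfiable

1. not p and not (Box not p implies not p), u
2. not p, u
3. not (Box not p implies not p), u
4. Box not p, u
5. p, u
Accessibility: uRu
Branch closes: p and not p both at u.
(One branch shown.) All branches close.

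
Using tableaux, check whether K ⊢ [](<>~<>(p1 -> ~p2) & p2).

No, not valid

Tableau for the negation ~[](<>~<>(p1 -> ~p2) & p2):
1. ~[](<>~<>(p1 -> ~p2) & p2), 0
2. ~(<>~<>(p1 -> ~p2) & p2), 1
3. ~p2, 1
Accessibility: 0R1
The negation has an open branch (countermodel exists).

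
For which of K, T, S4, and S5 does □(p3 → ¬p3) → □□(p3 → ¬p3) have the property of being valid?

S4-tableau for the negation ¬(□(p3 → ¬p3) → □□(p3 → ¬p3)):
1. ¬(□(p3 → ¬p3) → □□(p3 → ¬p3)), 0
2. □(p3 → ¬p3), 0   [¬→-rule on 1]
3. ¬□□(p3 → ¬p3), 0   [¬→-rule on 1]
4. p3 → ¬p3, 0   [□-rule on 2 via 0R0]
5. ¬p3, 0   [→-rule on 4 (branches; this branch)]
6. ¬□(p3 → ¬p3), 1   [¬□-rule on 3: fresh world 1, 0R1]
7. p3 → ¬p3, 1   [□-rule on 2 via 0R1]
8. ¬p3, 1   [→-rule on 7 (branches; this branch)]
9. ¬(p3 → ¬p3), 2   [¬□-rule on 6: fresh world 2, 1R2]
10. p3, 2   [¬→-rule on 9]
11. p3 → ¬p3, 2   [□-rule on 2 via 0R2]
12. ¬p3, 2   [→-rule on 11 (branches; this branch)]
Accessibility: 0R0, 0R1, 0R2, 1R1, 1R2, 2R2
Branch closes: p3 and ¬p3 both at 2.
Every branch closes (one shown): valid in S4, hence also in S5 (every theorem of S4 is a theorem of S5).
T-tableau for the negation ¬(□(p3 → ¬p3) → □□(p3 → ¬p3)):
1. ¬(□(p3 → ¬p3) → □□(p3 → ¬p3)), 0
2. □(p3 → ¬p3), 0   [¬→-rule on 1]
3. ¬□□(p3 → ¬p3), 0   [¬→-rule on 1]
4. p3 → ¬p3, 0   [□-rule on 2 via 0R0]
5. ¬p3, 0   [→-rule on 4 (branches; this branch)]
6. ¬□(p3 → ¬p3), 1   [¬□-rule on 3: fresh world 1, 0R1]
7. p3 → ¬p3, 1   [□-rule on 2 via 0R1]
8. ¬p3, 1   [→-rule on 7 (branches; this branch)]
9. ¬(p3 → ¬p3), 2   [¬□-rule on 6: fresh world 2, 1R2]
10. p3, 2   [¬→-rule on 9]
Accessibility: 0R0, 0R1, 1R1, 1R2, 2R2
Complete open branch: countermodel on a T-frame, so not valid in T, nor in K (the same frame is also a K-frame).

S4, S5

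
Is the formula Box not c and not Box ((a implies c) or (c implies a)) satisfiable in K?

No, unsatisfiable

1. Box not c and not Box ((a implies c) or (c implies a)), 0
2. Box not c, 0
3. not Box ((a implies c) or (c implies a)), 0
4. not ((a implies c) or (c implies a)), 1
5. not (a implies c), 1
6. not (c implies a), 1
7. a, 1
8. not c, 1
9. c, 1
10. not a, 1
Accessibility: 0R1
Branch closes: c and not c both at 1.
(One branch shown.) All branches close.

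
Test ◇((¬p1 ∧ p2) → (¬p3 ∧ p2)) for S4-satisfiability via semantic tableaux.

Satisfiable

1. ◇((¬p1 ∧ p2) → (¬p3 ∧ p2)), 0
2. (¬p1 ∧ p2) → (¬p3 ∧ p2), 1
3. ¬p3 ∧ p2, 1
4. ¬p3, 1
5. p2, 1
Accessibility: 0R0, 0R1, 1R1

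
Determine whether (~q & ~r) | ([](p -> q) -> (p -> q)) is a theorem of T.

Tableau for the negation ~((~q & ~r) | ([](p -> q) -> (p -> q))):
1. ~((~q & ~r) | ([](p -> q) -> (p -> q))), w0
2. ~(~q & ~r), w0
3. ~([](p -> q) -> (p -> q)), w0
4. [](p -> q), w0
5. ~(p -> q), w0
6. p, w0
7. ~q, w0
8. p -> q, w0
9. r, w0
10. q, w0
Accessibility: w0Rw0
Branch closes: q and ~q both at w0.
Every branch of the negation's tableau closes; the branch above is one of them.

Valid in T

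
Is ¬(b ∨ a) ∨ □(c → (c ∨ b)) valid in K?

Tableau for the negation ¬(¬(b ∨ a) ∨ □(c → (c ∨ b))):
1. ¬(¬(b ∨ a) ∨ □(c → (c ∨ b))), u
2. b ∨ a, u
3. ¬□(c → (c ∨ b)), u
4. a, u
5. ¬(c → (c ∨ b)), v
6. c, v
7. ¬(c ∨ b), v
8. ¬c, v
9. ¬b, v
Accessibility: uRv
Branch closes: c and ¬c both at v.
All branches of the negation close; one closing branch shown above.

Valid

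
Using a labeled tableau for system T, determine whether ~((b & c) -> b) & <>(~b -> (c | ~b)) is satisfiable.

1. ~((b & c) -> b) & <>(~b -> (c | ~b)), w0
2. ~((b & c) -> b), w0
3. <>(~b -> (c | ~b)), w0
4. b & c, w0
5. ~b, w0
6. b, w0
7. c, w0
Accessibility: w0Rw0
Branch closes: b and ~b both at w0.
All branches of the tableau close; one closing branch shown above.

Unsatisfiable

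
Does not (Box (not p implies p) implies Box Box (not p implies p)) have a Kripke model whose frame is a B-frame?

1. not (Box (not p implies p) implies Box Box (not p implies p)), 0
2. Box (not p implies p), 0
3. not Box Box (not p implies p), 0
4. not p implies p, 0
5. p, 0
6. not Box (not p implies p), 1
7. not p implies p, 1
8. p, 1
9. not (not p implies p), 2
10. not p, 2
Accessibility: 0R0, 0R1, 1R0, 1R1, 1R2, 2R1, 2R2

Yes, satisfiable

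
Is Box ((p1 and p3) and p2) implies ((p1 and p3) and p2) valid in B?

Valid

Tableau for the negation not (Box ((p1 and p3) and p2) implies ((p1 and p3) and p2)):
1. not (Box ((p1 and p3) and p2) implies ((p1 and p3) and p2)), 0
2. Box ((p1 and p3) and p2), 0   [neg-implies-rule on 1]
3. not ((p1 and p3) and p2), 0   [neg-implies-rule on 1]
4. (p1 and p3) and p2, 0   [Box-rule on 2 via 0R0]
5. p1 and p3, 0   [and-rule on 4]
6. p2, 0   [and-rule on 4]
7. p1, 0   [and-rule on 5]
8. p3, 0   [and-rule on 5]
9. not (p1 and p3), 0   [neg-and-rule on 3 (branches; this branch)]
10. not p3, 0   [neg-and-rule on 9 (branches; this branch)]
Accessibility: 0R0
Branch closes: p3 and not p3 both at 0.
Every branch of the negation's tableau closes; the branch above is one of them.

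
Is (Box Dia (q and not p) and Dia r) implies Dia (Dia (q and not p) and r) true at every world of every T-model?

Tableau for the negation not ((Box Dia (q and not p) and Dia r) implies Dia (Dia (q and not p) and r)):
1. not ((Box Dia (q and not p) and Dia r) implies Dia (Dia (q and not p) and r)), u
2. Box Dia (q and not p) and Dia r, u
3. not Dia (Dia (q and not p) and r), u
4. Box Dia (q and not p), u
5. Dia r, u
6. not (Dia (q and not p) and r), u
7. Dia (q and not p), u
8. not r, u
9. r, v
10. not (Dia (q and not p) and r), v
11. Dia (q and not p), v
12. not Dia (q and not p), v
13. not (q and not p), v
14. p, v
15. q and not p, w
16. q, w
17. not p, w
18. not (Dia (q and not p) and r), w
19. Dia (q and not p), w
20. not r, w
21. q and not p, x
22. q, x
23. not p, x
24. not (q and not p), x
25. p, x
Accessibility: uRu, uRv, uRw, vRv, vRx, wRw, xRx
Branch closes: p and not p both at x.
Every branch of the negation's tableau closes; the branch above is one of them.

Valid in T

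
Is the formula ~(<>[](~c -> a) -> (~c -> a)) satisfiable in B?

Unsatisfiable (every branch closes)

1. ~(<>[](~c -> a) -> (~c -> a)), u
2. <>[](~c -> a), u
3. ~(~c -> a), u
4. ~c, u
5. ~a, u
6. [](~c -> a), v
7. ~c -> a, u
8. ~c -> a, v
9. a, u
Accessibility: uRu, uRv, vRu, vRv
Branch closes: a and ~a both at u.
Every branch closes; the branch above is one of them.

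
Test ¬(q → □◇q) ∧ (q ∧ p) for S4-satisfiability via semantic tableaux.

1. ¬(q → □◇q) ∧ (q ∧ p), 0
2. ¬(q → □◇q), 0   [∧-rule on 1]
3. q ∧ p, 0   [∧-rule on 1]
4. q, 0   [¬→-rule on 2]
5. ¬□◇q, 0   [¬→-rule on 2]
6. p, 0   [∧-rule on 3]
7. ¬◇q, 1   [¬□-rule on 5: fresh world 1, 0R1]
8. ¬q, 1   [¬◇-rule on 7 via 1R1]
Accessibility: 0R0, 0R1, 1R1

Yes, satisfiable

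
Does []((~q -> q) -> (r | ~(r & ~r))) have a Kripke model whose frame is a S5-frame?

Yes, satisfiable

1. []((~q -> q) -> (r | ~(r & ~r))), w0
2. (~q -> q) -> (r | ~(r & ~r)), w0   [[]-rule on 1 via w0Rw0]
3. r | ~(r & ~r), w0   [->-rule on 2 (branches; this branch)]
4. ~(r & ~r), w0   [|-rule on 3 (branches; this branch)]
5. r, w0   [~&-rule on 4 (branches; this branch)]
Accessibility: w0Rw0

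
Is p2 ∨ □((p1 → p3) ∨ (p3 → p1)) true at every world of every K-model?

Valid

Tableau for the negation ¬(p2 ∨ □((p1 → p3) ∨ (p3 → p1))):
1. ¬(p2 ∨ □((p1 → p3) ∨ (p3 → p1))), 0
2. ¬p2, 0   [¬∨-rule on 1]
3. ¬□((p1 → p3) ∨ (p3 → p1)), 0   [¬∨-rule on 1]
4. ¬((p1 → p3) ∨ (p3 → p1)), 1   [¬□-rule on 3: fresh world 1, 0R1]
5. ¬(p1 → p3), 1   [¬∨-rule on 4]
6. ¬(p3 → p1), 1   [¬∨-rule on 4]
7. p1, 1   [¬→-rule on 5]
8. ¬p3, 1   [¬→-rule on 5]
9. p3, 1   [¬→-rule on 6]
10. ¬p1, 1   [¬→-rule on 6]
Accessibility: 0R1
Branch closes: p3 and ¬p3 both at 1.
All branches of the negation close; one closing branch shown above.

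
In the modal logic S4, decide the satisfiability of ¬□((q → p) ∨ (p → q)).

1. ¬□((q → p) ∨ (p → q)), w0
2. ¬((q → p) ∨ (p → q)), w1
3. ¬(q → p), w1
4. ¬(p → q), w1
5. q, w1
6. ¬p, w1
7. p, w1
8. ¬q, w1
Accessibility: w0Rw0, w0Rw1, w1Rw1
Branch closes: p and ¬p both at w1.
Every branch closes; the branch above is one of them.

No, unsatisfiable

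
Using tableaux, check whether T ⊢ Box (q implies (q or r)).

Valid in T

Tableau for the negation not Box (q implies (q or r)):
1. not Box (q implies (q or r)), u
2. not (q implies (q or r)), v
3. q, v
4. not (q or r), v
5. not q, v
6. not r, v
Accessibility: uRu, uRv, vRv
Branch closes: q and not q both at v.
Every branch of the negation's tableau closes; the branch above is one of them.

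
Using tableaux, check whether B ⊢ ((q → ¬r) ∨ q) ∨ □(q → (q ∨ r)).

Valid in B

Tableau for the negation ¬(((q → ¬r) ∨ q) ∨ □(q → (q ∨ r))):
1. ¬(((q → ¬r) ∨ q) ∨ □(q → (q ∨ r))), u
2. ¬((q → ¬r) ∨ q), u
3. ¬□(q → (q ∨ r)), u
4. ¬(q → ¬r), u
5. ¬q, u
6. q, u
7. r, u
Accessibility: uRu
Branch closes: q and ¬q both at u.
All branches of the negation close; one closing branch shown above.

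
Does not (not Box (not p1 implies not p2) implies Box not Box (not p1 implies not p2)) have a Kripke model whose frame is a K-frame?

Satisfiable (open branch found)

1. not (not Box (not p1 implies not p2) implies Box not Box (not p1 implies not p2)), w0
2. not Box (not p1 implies not p2), w0
3. not Box not Box (not p1 implies not p2), w0
4. not (not p1 implies not p2), w1
5. not p1, w1
6. p2, w1
7. Box (not p1 implies not p2), w2
Accessibility: w0Rw1, w0Rw2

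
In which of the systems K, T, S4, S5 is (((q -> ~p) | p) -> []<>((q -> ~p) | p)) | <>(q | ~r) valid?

T-tableau for the negation ~((((q -> ~p) | p) -> []<>((q -> ~p) | p)) | <>(q | ~r)):
1. ~((((q -> ~p) | p) -> []<>((q -> ~p) | p)) | <>(q | ~r)), w0
2. ~(((q -> ~p) | p) -> []<>((q -> ~p) | p)), w0
3. ~<>(q | ~r), w0
4. (q -> ~p) | p, w0
5. ~[]<>((q -> ~p) | p), w0
6. ~(q | ~r), w0
7. ~q, w0
8. r, w0
9. q -> ~p, w0
10. ~p, w0
11. ~<>((q -> ~p) | p), w1
12. ~(q | ~r), w1
13. ~q, w1
14. r, w1
15. ~((q -> ~p) | p), w1
16. ~(q -> ~p), w1
17. ~p, w1
18. q, w1
19. p, w1
Accessibility: w0Rw0, w0Rw1, w1Rw1
Branch closes: q and ~q both at w1.
Every branch closes (one shown): valid in T, hence also in S4, S5 (every theorem of T is a theorem of S4 and S5).
K-tableau for the negation ~((((q -> ~p) | p) -> []<>((q -> ~p) | p)) | <>(q | ~r)):
1. ~((((q -> ~p) | p) -> []<>((q -> ~p) | p)) | <>(q | ~r)), w0
2. ~(((q -> ~p) | p) -> []<>((q -> ~p) | p)), w0
3. ~<>(q | ~r), w0
4. (q -> ~p) | p, w0
5. ~[]<>((q -> ~p) | p), w0
6. p, w0
7. ~<>((q -> ~p) | p), w1
8. ~(q | ~r), w1
9. ~q, w1
10. r, w1
Accessibility: w0Rw1
Complete open branch: countermodel on a K-frame, so not valid in K.

T, S4, S5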